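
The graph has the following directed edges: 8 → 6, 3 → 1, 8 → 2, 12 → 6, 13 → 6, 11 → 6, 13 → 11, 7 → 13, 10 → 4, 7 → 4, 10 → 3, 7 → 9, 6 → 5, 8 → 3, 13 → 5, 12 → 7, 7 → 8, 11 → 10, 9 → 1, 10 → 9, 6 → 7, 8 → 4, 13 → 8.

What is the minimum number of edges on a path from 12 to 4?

2

Level 0: 12
Level 1: 6, 7
Level 2: 4, 5, 8, 9, 13
Level 3: 1, 2, 3, 11
Level 4: 10
4 first appears at level 2.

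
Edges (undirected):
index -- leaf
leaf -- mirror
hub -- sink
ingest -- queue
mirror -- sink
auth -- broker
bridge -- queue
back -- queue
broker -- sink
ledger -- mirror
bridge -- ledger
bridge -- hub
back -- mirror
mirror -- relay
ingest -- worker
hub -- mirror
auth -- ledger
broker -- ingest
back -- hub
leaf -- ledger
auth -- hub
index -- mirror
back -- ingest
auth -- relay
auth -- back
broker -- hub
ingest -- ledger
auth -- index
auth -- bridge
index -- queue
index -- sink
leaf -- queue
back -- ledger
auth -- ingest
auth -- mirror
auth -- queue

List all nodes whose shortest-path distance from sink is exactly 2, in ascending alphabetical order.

auth, back, bridge, ingest, leaf, ledger, queue, relay

Level 0: sink
Level 1: broker, hub, index, mirror
Level 2: auth, back, bridge, ingest, leaf, ledger, queue, relay
Level 3: worker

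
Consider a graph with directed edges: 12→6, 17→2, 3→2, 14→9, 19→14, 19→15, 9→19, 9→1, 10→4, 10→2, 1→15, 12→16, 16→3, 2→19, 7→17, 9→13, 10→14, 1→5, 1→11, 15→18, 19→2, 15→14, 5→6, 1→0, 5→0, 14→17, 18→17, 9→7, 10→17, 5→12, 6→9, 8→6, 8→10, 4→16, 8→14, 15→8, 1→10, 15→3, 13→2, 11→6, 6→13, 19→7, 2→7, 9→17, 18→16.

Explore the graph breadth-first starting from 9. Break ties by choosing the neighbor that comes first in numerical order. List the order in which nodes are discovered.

9 -> 1 -> 7 -> 13 -> 17 -> 19 -> 0 -> 5 -> 10 -> 11 -> 15 -> 2 -> 14 -> 6 -> 12 -> 4 -> 3 -> 8 -> 18 -> 16

Visit 9; enqueue 1, 7, 13, 17, 19 → queue [1, 7, 13, 17, 19]
Visit 1; enqueue 0, 5, 10, 11, 15 → queue [7, 13, 17, 19, 0, 5, 10, 11, 15]
Visit 7 → queue [13, 17, 19, 0, 5, 10, 11, 15]
Visit 13; enqueue 2 → queue [17, 19, 0, 5, 10, 11, 15, 2]
Visit 17 → queue [19, 0, 5, 10, 11, 15, 2]
Visit 19; enqueue 14 → queue [0, 5, 10, 11, 15, 2, 14]
Visit 0 → queue [5, 10, 11, 15, 2, 14]
Visit 5; enqueue 6, 12 → queue [10, 11, 15, 2, 14, 6, 12]
Visit 10; enqueue 4 → queue [11, 15, 2, 14, 6, 12, 4]
Visit 11 → queue [15, 2, 14, 6, 12, 4]
Visit 15; enqueue 3, 8, 18 → queue [2, 14, 6, 12, 4, 3, 8, 18]
Visit 2 → queue [14, 6, 12, 4, 3, 8, 18]
Visit 14 → queue [6, 12, 4, 3, 8, 18]
Visit 6 → queue [12, 4, 3, 8, 18]
Visit 12; enqueue 16 → queue [4, 3, 8, 18, 16]
Visit 4 → queue [3, 8, 18, 16]
Visit 3 → queue [8, 18, 16]
Visit 8 → queue [18, 16]
Visit 18 → queue [16]
Visit 16 → queue []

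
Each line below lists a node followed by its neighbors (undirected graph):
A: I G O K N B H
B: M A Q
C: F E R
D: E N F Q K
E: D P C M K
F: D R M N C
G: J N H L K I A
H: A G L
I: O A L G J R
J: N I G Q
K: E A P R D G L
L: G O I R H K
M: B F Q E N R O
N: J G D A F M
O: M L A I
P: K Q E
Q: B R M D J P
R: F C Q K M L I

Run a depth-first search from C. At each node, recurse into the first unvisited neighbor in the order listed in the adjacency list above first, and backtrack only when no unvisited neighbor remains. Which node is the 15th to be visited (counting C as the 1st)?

G

Visit C
C → F
F → D
D → E
E → P
P → K
K → A
A → I
I → O
O → M
M → B
B → Q
Q → R
R → L
L → G
G → J
J → N
G → H

Visit order: C, F, D, E, P, K, A, I, O, M, B, Q, R, L, G, J, N, H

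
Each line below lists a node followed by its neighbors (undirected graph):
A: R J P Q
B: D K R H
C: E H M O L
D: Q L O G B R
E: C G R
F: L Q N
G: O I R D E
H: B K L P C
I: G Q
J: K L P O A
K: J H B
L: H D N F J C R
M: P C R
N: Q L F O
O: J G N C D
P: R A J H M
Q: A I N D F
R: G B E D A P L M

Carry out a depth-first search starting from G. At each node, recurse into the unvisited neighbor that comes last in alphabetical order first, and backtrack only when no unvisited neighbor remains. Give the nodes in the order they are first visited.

Visit G
G → R
R → P
P → M
M → C
C → O
O → N
N → Q
Q → I
Q → F
F → L
L → J
J → K
K → H
H → B
B → D
J → A
C → E

G, R, P, M, C, O, N, Q, I, F, L, J, K, H, B, D, A, E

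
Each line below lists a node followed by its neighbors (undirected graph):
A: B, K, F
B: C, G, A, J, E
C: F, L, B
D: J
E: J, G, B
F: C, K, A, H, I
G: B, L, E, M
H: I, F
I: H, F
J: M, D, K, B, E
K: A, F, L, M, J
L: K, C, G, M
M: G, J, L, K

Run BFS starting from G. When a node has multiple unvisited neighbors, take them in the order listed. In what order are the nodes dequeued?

Visit G; enqueue B, L, E, M → queue [B, L, E, M]
Visit B; enqueue C, A, J → queue [L, E, M, C, A, J]
Visit L; enqueue K → queue [E, M, C, A, J, K]
Visit E → queue [M, C, A, J, K]
Visit M → queue [C, A, J, K]
Visit C; enqueue F → queue [A, J, K, F]
Visit A → queue [J, K, F]
Visit J; enqueue D → queue [K, F, D]
Visit K → queue [F, D]
Visit F; enqueue H, I → queue [D, H, I]
Visit D → queue [H, I]
Visit H → queue [I]
Visit I → queue []

G, B, L, E, M, C, A, J, K, F, D, H, I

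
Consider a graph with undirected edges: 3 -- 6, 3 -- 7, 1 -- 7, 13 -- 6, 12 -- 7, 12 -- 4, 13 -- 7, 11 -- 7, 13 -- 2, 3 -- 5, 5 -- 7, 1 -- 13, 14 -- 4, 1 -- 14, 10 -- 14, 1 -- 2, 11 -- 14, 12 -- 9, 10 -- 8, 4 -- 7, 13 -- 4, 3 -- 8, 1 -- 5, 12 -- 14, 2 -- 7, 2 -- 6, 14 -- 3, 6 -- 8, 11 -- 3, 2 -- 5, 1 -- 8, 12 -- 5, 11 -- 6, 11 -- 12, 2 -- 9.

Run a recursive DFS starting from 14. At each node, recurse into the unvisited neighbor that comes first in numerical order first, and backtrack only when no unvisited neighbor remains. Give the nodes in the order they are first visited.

14 → 1 → 2 → 5 → 3 → 6 → 8 → 10 → 11 → 7 → 4 → 12 → 9 → 13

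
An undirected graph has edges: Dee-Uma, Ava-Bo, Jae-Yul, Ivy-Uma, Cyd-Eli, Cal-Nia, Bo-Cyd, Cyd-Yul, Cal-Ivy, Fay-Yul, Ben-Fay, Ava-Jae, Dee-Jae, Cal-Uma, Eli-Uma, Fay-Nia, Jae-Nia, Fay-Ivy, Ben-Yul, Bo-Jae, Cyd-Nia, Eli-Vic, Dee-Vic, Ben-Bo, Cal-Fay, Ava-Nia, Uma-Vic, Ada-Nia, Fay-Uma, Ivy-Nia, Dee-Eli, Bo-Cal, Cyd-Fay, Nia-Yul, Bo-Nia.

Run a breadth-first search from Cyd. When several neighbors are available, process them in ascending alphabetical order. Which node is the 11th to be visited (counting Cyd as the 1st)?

Dee

Visit Cyd; enqueue Bo, Eli, Fay, Nia, Yul → queue [Bo, Eli, Fay, Nia, Yul]
Visit Bo; enqueue Ava, Ben, Cal, Jae → queue [Eli, Fay, Nia, Yul, Ava, Ben, Cal, Jae]
Visit Eli; enqueue Dee, Uma, Vic → queue [Fay, Nia, Yul, Ava, Ben, Cal, Jae, Dee, Uma, Vic]
Visit Fay; enqueue Ivy → queue [Nia, Yul, Ava, Ben, Cal, Jae, Dee, Uma, Vic, Ivy]
Visit Nia; enqueue Ada → queue [Yul, Ava, Ben, Cal, Jae, Dee, Uma, Vic, Ivy, Ada]
Visit Yul → queue [Ava, Ben, Cal, Jae, Dee, Uma, Vic, Ivy, Ada]
Visit Ava → queue [Ben, Cal, Jae, Dee, Uma, Vic, Ivy, Ada]
Visit Ben → queue [Cal, Jae, Dee, Uma, Vic, Ivy, Ada]
Visit Cal → queue [Jae, Dee, Uma, Vic, Ivy, Ada]
Visit Jae → queue [Dee, Uma, Vic, Ivy, Ada]
Visit Dee → queue [Uma, Vic, Ivy, Ada]
Visit Uma → queue [Vic, Ivy, Ada]
Visit Vic → queue [Ivy, Ada]
Visit Ivy → queue [Ada]
Visit Ada → queue []

Visit order: Cyd, Bo, Eli, Fay, Nia, Yul, Ava, Ben, Cal, Jae, Dee, Uma, Vic, Ivy, Ada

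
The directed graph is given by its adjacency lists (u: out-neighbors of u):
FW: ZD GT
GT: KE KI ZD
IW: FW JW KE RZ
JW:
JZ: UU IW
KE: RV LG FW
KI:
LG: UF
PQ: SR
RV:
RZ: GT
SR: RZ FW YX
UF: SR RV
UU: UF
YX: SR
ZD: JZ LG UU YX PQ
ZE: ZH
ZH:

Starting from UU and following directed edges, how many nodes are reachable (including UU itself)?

16

BFS from UU visits: UU, UF, SR, RV, RZ, FW, YX, GT, ZD, KE, KI, JZ, LG, PQ, IW, JW
Reachable nodes: 16 of 18 total.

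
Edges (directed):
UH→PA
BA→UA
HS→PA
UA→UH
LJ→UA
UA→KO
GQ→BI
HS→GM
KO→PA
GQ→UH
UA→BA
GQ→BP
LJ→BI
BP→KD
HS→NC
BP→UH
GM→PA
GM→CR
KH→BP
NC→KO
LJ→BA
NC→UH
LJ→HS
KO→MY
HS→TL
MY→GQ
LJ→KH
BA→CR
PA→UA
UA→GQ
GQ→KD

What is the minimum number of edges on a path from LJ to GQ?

2

Level 0: LJ
Level 1: BA, BI, HS, KH, UA
Level 2: BP, CR, GM, GQ, KO, NC, PA, TL, UH
Level 3: KD, MY
GQ first appears at level 2.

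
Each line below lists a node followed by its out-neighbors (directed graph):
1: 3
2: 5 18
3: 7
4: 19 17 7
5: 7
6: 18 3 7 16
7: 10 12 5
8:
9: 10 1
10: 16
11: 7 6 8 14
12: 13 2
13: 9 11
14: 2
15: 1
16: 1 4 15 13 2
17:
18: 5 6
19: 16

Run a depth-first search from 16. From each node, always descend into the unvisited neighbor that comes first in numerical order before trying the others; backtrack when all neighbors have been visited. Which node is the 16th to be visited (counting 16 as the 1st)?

4

Visit 16
16 → 1
1 → 3
3 → 7
7 → 5
7 → 10
7 → 12
12 → 2
2 → 18
18 → 6
12 → 13
13 → 9
13 → 11
11 → 8
11 → 14
16 → 4
4 → 17
4 → 19
16 → 15

Visit order: 16, 1, 3, 7, 5, 10, 12, 2, 18, 6, 13, 9, 11, 8, 14, 4, 17, 19, 15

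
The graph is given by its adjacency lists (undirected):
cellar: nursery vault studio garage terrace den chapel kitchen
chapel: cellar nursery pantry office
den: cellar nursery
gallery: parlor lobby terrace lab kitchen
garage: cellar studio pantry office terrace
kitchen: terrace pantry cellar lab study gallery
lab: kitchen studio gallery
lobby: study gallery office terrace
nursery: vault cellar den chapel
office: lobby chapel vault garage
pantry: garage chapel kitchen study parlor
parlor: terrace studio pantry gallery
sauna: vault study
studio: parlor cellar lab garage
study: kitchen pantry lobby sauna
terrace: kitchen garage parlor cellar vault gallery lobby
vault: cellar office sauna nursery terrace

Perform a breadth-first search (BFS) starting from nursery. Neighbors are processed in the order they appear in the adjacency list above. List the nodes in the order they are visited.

nursery -> vault -> cellar -> den -> chapel -> office -> sauna -> terrace -> studio -> garage -> kitchen -> pantry -> lobby -> study -> parlor -> gallery -> lab

Visit nursery; enqueue vault, cellar, den, chapel → queue [vault, cellar, den, chapel]
Visit vault; enqueue office, sauna, terrace → queue [cellar, den, chapel, office, sauna, terrace]
Visit cellar; enqueue studio, garage, kitchen → queue [den, chapel, office, sauna, terrace, studio, garage, kitchen]
Visit den → queue [chapel, office, sauna, terrace, studio, garage, kitchen]
Visit chapel; enqueue pantry → queue [office, sauna, terrace, studio, garage, kitchen, pantry]
Visit office; enqueue lobby → queue [sauna, terrace, studio, garage, kitchen, pantry, lobby]
Visit sauna; enqueue study → queue [terrace, studio, garage, kitchen, pantry, lobby, study]
Visit terrace; enqueue parlor, gallery → queue [studio, garage, kitchen, pantry, lobby, study, parlor, gallery]
Visit studio; enqueue lab → queue [garage, kitchen, pantry, lobby, study, parlor, gallery, lab]
Visit garage → queue [kitchen, pantry, lobby, study, parlor, gallery, lab]
Visit kitchen → queue [pantry, lobby, study, parlor, gallery, lab]
Visit pantry → queue [lobby, study, parlor, gallery, lab]
Visit lobby → queue [study, parlor, gallery, lab]
Visit study → queue [parlor, gallery, lab]
Visit parlor → queue [gallery, lab]
Visit gallery → queue [lab]
Visit lab → queue []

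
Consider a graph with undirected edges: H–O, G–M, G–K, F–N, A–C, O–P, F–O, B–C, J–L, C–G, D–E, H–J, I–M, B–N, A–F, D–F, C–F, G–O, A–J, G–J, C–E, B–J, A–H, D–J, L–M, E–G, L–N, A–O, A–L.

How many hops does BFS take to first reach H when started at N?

3

Level 0: N
Level 1: B, F, L
Level 2: A, C, D, J, M, O
Level 3: E, G, H, I, P
Level 4: K
H first appears at level 3.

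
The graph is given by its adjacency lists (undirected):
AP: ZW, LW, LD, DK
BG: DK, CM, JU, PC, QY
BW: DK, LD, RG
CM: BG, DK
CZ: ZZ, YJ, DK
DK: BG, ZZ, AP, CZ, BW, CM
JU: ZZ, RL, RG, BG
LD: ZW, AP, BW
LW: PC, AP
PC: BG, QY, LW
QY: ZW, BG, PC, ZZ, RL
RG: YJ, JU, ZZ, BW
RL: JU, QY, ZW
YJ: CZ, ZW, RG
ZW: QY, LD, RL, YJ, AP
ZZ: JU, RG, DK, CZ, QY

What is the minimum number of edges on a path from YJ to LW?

Level 0: YJ
Level 1: CZ, RG, ZW
Level 2: AP, BW, DK, JU, LD, QY, RL, ZZ
Level 3: BG, CM, LW, PC
LW first appears at level 3.

3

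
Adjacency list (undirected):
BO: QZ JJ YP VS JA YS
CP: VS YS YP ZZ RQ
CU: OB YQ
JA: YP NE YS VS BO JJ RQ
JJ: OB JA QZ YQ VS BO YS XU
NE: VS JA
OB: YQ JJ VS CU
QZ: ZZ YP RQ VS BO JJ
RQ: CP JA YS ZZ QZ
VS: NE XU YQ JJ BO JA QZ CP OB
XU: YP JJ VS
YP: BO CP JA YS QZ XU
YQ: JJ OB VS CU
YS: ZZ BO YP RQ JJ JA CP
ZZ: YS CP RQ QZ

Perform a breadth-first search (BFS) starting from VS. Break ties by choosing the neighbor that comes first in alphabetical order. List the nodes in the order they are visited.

Visit VS; enqueue BO, CP, JA, JJ, NE, OB, QZ, XU, YQ → queue [BO, CP, JA, JJ, NE, OB, QZ, XU, YQ]
Visit BO; enqueue YP, YS → queue [CP, JA, JJ, NE, OB, QZ, XU, YQ, YP, YS]
Visit CP; enqueue RQ, ZZ → queue [JA, JJ, NE, OB, QZ, XU, YQ, YP, YS, RQ, ZZ]
Visit JA → queue [JJ, NE, OB, QZ, XU, YQ, YP, YS, RQ, ZZ]
Visit JJ → queue [NE, OB, QZ, XU, YQ, YP, YS, RQ, ZZ]
Visit NE → queue [OB, QZ, XU, YQ, YP, YS, RQ, ZZ]
Visit OB; enqueue CU → queue [QZ, XU, YQ, YP, YS, RQ, ZZ, CU]
Visit QZ → queue [XU, YQ, YP, YS, RQ, ZZ, CU]
Visit XU → queue [YQ, YP, YS, RQ, ZZ, CU]
Visit YQ → queue [YP, YS, RQ, ZZ, CU]
Visit YP → queue [YS, RQ, ZZ, CU]
Visit YS → queue [RQ, ZZ, CU]
Visit RQ → queue [ZZ, CU]
Visit ZZ → queue [CU]
Visit CU → queue []

VS BO CP JA JJ NE OB QZ XU YQ YP YS RQ ZZ CU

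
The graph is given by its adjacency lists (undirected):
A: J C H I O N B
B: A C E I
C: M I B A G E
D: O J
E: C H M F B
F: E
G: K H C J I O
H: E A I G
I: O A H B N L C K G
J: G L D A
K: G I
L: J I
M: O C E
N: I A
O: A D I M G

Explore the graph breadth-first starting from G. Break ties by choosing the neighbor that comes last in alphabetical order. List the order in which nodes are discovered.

Visit G; enqueue O, K, J, I, H, C → queue [O, K, J, I, H, C]
Visit O; enqueue M, D, A → queue [K, J, I, H, C, M, D, A]
Visit K → queue [J, I, H, C, M, D, A]
Visit J; enqueue L → queue [I, H, C, M, D, A, L]
Visit I; enqueue N, B → queue [H, C, M, D, A, L, N, B]
Visit H; enqueue E → queue [C, M, D, A, L, N, B, E]
Visit C → queue [M, D, A, L, N, B, E]
Visit M → queue [D, A, L, N, B, E]
Visit D → queue [A, L, N, B, E]
Visit A → queue [L, N, B, E]
Visit L → queue [N, B, E]
Visit N → queue [B, E]
Visit B → queue [E]
Visit E; enqueue F → queue [F]
Visit F → queue []

G -> O -> K -> J -> I -> H -> C -> M -> D -> A -> L -> N -> B -> E -> F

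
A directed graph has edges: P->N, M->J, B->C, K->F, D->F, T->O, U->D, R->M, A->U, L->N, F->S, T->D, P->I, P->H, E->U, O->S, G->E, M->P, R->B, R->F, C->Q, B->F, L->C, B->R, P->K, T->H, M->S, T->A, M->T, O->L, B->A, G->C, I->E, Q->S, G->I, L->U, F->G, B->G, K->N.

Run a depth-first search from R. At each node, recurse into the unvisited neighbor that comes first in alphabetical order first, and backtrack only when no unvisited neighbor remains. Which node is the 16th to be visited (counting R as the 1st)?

Visit R
R → B
B → A
A → U
U → D
D → F
F → G
G → C
C → Q
Q → S
G → E
G → I
R → M
M → J
M → P
P → H
P → K
K → N
M → T
T → O
O → L

Visit order: R, B, A, U, D, F, G, C, Q, S, E, I, M, J, P, H, K, N, T, O, L

H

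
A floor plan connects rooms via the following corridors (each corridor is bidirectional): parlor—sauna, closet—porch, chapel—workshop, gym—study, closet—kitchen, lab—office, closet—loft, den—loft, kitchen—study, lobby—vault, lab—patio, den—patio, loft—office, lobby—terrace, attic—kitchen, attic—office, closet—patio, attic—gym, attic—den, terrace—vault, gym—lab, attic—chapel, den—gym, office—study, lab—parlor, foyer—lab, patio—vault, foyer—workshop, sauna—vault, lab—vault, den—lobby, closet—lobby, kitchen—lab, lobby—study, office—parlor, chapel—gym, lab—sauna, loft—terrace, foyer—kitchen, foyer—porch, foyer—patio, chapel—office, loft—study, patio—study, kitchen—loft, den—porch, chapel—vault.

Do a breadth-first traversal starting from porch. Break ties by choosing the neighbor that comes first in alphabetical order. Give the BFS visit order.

porch → closet → den → foyer → kitchen → lobby → loft → patio → attic → gym → lab → workshop → study → terrace → vault → office → chapel → parlor → sauna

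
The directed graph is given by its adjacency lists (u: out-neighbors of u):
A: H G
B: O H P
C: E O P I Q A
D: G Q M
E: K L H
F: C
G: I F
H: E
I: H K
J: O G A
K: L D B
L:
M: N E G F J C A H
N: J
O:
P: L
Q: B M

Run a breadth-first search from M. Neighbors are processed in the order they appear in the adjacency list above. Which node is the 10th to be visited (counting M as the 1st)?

K

Visit M; enqueue N, E, G, F, J, C, A, H → queue [N, E, G, F, J, C, A, H]
Visit N → queue [E, G, F, J, C, A, H]
Visit E; enqueue K, L → queue [G, F, J, C, A, H, K, L]
Visit G; enqueue I → queue [F, J, C, A, H, K, L, I]
Visit F → queue [J, C, A, H, K, L, I]
Visit J; enqueue O → queue [C, A, H, K, L, I, O]
Visit C; enqueue P, Q → queue [A, H, K, L, I, O, P, Q]
Visit A → queue [H, K, L, I, O, P, Q]
Visit H → queue [K, L, I, O, P, Q]
Visit K; enqueue D, B → queue [L, I, O, P, Q, D, B]
Visit L → queue [I, O, P, Q, D, B]
Visit I → queue [O, P, Q, D, B]
Visit O → queue [P, Q, D, B]
Visit P → queue [Q, D, B]
Visit Q → queue [D, B]
Visit D → queue [B]
Visit B → queue []

Visit order: M, N, E, G, F, J, C, A, H, K, L, I, O, P, Q, D, B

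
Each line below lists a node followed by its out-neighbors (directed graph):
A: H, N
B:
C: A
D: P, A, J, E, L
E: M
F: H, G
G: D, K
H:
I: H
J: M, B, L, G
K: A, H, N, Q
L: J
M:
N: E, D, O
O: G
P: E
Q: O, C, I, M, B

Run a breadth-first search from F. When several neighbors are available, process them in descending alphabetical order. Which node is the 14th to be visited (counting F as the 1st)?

M

Visit F; enqueue H, G → queue [H, G]
Visit H → queue [G]
Visit G; enqueue K, D → queue [K, D]
Visit K; enqueue Q, N, A → queue [D, Q, N, A]
Visit D; enqueue P, L, J, E → queue [Q, N, A, P, L, J, E]
Visit Q; enqueue O, M, I, C, B → queue [N, A, P, L, J, E, O, M, I, C, B]
Visit N → queue [A, P, L, J, E, O, M, I, C, B]
Visit A → queue [P, L, J, E, O, M, I, C, B]
Visit P → queue [L, J, E, O, M, I, C, B]
Visit L → queue [J, E, O, M, I, C, B]
Visit J → queue [E, O, M, I, C, B]
Visit E → queue [O, M, I, C, B]
Visit O → queue [M, I, C, B]
Visit M → queue [I, C, B]
Visit I → queue [C, B]
Visit C → queue [B]
Visit B → queue []

Visit order: F, H, G, K, D, Q, N, A, P, L, J, E, O, M, I, C, B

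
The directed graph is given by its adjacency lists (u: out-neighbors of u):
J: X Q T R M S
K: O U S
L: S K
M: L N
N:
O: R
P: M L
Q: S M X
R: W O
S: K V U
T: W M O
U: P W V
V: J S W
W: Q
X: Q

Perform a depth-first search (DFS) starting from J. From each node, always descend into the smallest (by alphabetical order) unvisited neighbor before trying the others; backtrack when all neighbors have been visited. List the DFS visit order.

J, M, L, K, O, R, W, Q, S, U, P, V, X, N, T

Visit J
J → M
M → L
L → K
K → O
O → R
R → W
W → Q
Q → S
S → U
U → P
U → V
Q → X
M → N
J → T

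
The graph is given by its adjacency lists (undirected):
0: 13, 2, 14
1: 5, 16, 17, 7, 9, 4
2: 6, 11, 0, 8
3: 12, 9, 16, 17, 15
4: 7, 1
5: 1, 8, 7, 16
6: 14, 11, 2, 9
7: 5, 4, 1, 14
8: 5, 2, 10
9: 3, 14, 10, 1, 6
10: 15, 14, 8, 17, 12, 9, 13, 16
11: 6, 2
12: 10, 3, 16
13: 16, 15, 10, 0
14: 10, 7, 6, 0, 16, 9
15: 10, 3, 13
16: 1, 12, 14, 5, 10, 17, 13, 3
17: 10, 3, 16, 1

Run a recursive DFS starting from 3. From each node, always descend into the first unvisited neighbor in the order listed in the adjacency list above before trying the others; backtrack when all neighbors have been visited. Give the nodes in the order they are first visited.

Visit 3
3 → 12
12 → 10
10 → 15
15 → 13
13 → 16
16 → 1
1 → 5
5 → 8
8 → 2
2 → 6
6 → 14
14 → 7
7 → 4
14 → 0
14 → 9
6 → 11
1 → 17

3 -> 12 -> 10 -> 15 -> 13 -> 16 -> 1 -> 5 -> 8 -> 2 -> 6 -> 14 -> 7 -> 4 -> 0 -> 9 -> 11 -> 17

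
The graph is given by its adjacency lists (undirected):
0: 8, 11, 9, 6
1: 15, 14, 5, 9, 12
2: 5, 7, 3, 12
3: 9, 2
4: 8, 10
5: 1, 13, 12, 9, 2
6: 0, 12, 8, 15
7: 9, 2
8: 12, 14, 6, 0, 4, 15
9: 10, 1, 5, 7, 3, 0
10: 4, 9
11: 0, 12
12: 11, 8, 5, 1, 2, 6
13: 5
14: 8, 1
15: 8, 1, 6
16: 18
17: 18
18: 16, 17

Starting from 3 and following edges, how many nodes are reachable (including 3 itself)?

BFS from 3 visits: 3, 2, 9, 5, 7, 12, 0, 1, 10, 13, 6, 8, 11, 14, 15, 4
Reachable nodes: 16 of 19 total.

16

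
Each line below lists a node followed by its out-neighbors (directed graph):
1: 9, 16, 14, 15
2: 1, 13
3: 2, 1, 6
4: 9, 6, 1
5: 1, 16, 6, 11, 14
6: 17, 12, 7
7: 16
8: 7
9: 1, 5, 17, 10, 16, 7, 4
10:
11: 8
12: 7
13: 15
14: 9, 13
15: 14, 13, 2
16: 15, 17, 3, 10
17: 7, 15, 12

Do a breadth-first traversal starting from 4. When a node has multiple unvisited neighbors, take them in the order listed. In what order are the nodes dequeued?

4 9 6 1 5 17 10 16 7 12 14 15 11 3 13 2 8

Visit 4; enqueue 9, 6, 1 → queue [9, 6, 1]
Visit 9; enqueue 5, 17, 10, 16, 7 → queue [6, 1, 5, 17, 10, 16, 7]
Visit 6; enqueue 12 → queue [1, 5, 17, 10, 16, 7, 12]
Visit 1; enqueue 14, 15 → queue [5, 17, 10, 16, 7, 12, 14, 15]
Visit 5; enqueue 11 → queue [17, 10, 16, 7, 12, 14, 15, 11]
Visit 17 → queue [10, 16, 7, 12, 14, 15, 11]
Visit 10 → queue [16, 7, 12, 14, 15, 11]
Visit 16; enqueue 3 → queue [7, 12, 14, 15, 11, 3]
Visit 7 → queue [12, 14, 15, 11, 3]
Visit 12 → queue [14, 15, 11, 3]
Visit 14; enqueue 13 → queue [15, 11, 3, 13]
Visit 15; enqueue 2 → queue [11, 3, 13, 2]
Visit 11; enqueue 8 → queue [3, 13, 2, 8]
Visit 3 → queue [13, 2, 8]
Visit 13 → queue [2, 8]
Visit 2 → queue [8]
Visit 8 → queue []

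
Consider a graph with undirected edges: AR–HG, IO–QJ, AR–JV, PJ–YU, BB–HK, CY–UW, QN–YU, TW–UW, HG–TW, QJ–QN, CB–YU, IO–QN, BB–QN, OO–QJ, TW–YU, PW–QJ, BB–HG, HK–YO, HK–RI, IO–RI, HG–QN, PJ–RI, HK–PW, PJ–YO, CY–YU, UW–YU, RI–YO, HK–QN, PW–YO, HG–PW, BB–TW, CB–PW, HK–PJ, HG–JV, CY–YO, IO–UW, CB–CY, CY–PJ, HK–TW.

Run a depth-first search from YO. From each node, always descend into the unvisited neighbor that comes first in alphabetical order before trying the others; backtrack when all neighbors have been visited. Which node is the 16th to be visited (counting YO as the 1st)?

YU

Visit YO
YO → CY
CY → CB
CB → PW
PW → HG
HG → AR
AR → JV
HG → BB
BB → HK
HK → PJ
PJ → RI
RI → IO
IO → QJ
QJ → OO
QJ → QN
QN → YU
YU → TW
TW → UW

Visit order: YO, CY, CB, PW, HG, AR, JV, BB, HK, PJ, RI, IO, QJ, OO, QN, YU, TW, UW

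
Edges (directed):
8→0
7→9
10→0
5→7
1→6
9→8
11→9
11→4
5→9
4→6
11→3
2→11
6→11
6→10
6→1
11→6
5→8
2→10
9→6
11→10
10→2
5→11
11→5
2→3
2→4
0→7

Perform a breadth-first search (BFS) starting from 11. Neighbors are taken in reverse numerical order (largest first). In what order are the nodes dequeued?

11 10 9 6 5 4 3 2 0 8 1 7

Visit 11; enqueue 10, 9, 6, 5, 4, 3 → queue [10, 9, 6, 5, 4, 3]
Visit 10; enqueue 2, 0 → queue [9, 6, 5, 4, 3, 2, 0]
Visit 9; enqueue 8 → queue [6, 5, 4, 3, 2, 0, 8]
Visit 6; enqueue 1 → queue [5, 4, 3, 2, 0, 8, 1]
Visit 5; enqueue 7 → queue [4, 3, 2, 0, 8, 1, 7]
Visit 4 → queue [3, 2, 0, 8, 1, 7]
Visit 3 → queue [2, 0, 8, 1, 7]
Visit 2 → queue [0, 8, 1, 7]
Visit 0 → queue [8, 1, 7]
Visit 8 → queue [1, 7]
Visit 1 → queue [7]
Visit 7 → queue []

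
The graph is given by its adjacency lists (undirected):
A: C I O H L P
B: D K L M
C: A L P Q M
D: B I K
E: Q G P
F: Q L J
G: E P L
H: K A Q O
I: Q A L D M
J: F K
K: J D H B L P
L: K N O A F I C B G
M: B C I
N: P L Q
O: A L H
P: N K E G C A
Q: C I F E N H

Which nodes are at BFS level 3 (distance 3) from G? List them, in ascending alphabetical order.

D, H, J, M

Level 0: G
Level 1: E, L, P
Level 2: A, B, C, F, I, K, N, O, Q
Level 3: D, H, J, M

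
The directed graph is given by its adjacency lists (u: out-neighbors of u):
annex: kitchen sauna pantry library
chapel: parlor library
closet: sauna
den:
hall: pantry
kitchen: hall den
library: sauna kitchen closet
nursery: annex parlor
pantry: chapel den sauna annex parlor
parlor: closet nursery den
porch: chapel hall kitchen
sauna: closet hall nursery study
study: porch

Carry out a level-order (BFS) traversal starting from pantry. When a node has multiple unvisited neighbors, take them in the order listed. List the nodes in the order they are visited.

pantry -> chapel -> den -> sauna -> annex -> parlor -> library -> closet -> hall -> nursery -> study -> kitchen -> porch

Visit pantry; enqueue chapel, den, sauna, annex, parlor → queue [chapel, den, sauna, annex, parlor]
Visit chapel; enqueue library → queue [den, sauna, annex, parlor, library]
Visit den → queue [sauna, annex, parlor, library]
Visit sauna; enqueue closet, hall, nursery, study → queue [annex, parlor, library, closet, hall, nursery, study]
Visit annex; enqueue kitchen → queue [parlor, library, closet, hall, nursery, study, kitchen]
Visit parlor → queue [library, closet, hall, nursery, study, kitchen]
Visit library → queue [closet, hall, nursery, study, kitchen]
Visit closet → queue [hall, nursery, study, kitchen]
Visit hall → queue [nursery, study, kitchen]
Visit nursery → queue [study, kitchen]
Visit study; enqueue porch → queue [kitchen, porch]
Visit kitchen → queue [porch]
Visit porch → queue []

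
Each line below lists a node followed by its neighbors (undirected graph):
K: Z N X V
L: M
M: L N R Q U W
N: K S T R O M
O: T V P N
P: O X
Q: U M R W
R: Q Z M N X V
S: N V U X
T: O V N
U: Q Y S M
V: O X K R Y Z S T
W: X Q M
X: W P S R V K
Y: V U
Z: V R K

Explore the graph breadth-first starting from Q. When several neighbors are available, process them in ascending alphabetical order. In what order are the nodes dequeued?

Q, M, R, U, W, L, N, V, X, Z, S, Y, K, O, T, P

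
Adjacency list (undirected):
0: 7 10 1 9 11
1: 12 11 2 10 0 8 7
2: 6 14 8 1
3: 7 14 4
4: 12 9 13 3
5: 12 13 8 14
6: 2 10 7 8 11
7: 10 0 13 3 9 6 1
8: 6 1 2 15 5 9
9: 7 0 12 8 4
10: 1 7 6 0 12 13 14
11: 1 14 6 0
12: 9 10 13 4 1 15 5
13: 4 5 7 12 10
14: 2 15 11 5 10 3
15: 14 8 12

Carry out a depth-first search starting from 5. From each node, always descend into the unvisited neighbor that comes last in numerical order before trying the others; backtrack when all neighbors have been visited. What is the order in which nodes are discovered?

Visit 5
5 → 14
14 → 15
15 → 12
12 → 13
13 → 10
10 → 7
7 → 9
9 → 8
8 → 6
6 → 11
11 → 1
1 → 2
1 → 0
9 → 4
4 → 3

5, 14, 15, 12, 13, 10, 7, 9, 8, 6, 11, 1, 2, 0, 4, 3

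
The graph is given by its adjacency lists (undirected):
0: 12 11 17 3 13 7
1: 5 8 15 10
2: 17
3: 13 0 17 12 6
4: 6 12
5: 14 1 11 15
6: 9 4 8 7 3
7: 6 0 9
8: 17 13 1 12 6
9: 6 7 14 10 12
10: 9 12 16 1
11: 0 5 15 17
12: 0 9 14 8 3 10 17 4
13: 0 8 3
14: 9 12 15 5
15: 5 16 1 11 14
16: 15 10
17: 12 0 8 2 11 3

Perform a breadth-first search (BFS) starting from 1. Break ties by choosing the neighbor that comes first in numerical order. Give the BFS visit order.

Visit 1; enqueue 5, 8, 10, 15 → queue [5, 8, 10, 15]
Visit 5; enqueue 11, 14 → queue [8, 10, 15, 11, 14]
Visit 8; enqueue 6, 12, 13, 17 → queue [10, 15, 11, 14, 6, 12, 13, 17]
Visit 10; enqueue 9, 16 → queue [15, 11, 14, 6, 12, 13, 17, 9, 16]
Visit 15 → queue [11, 14, 6, 12, 13, 17, 9, 16]
Visit 11; enqueue 0 → queue [14, 6, 12, 13, 17, 9, 16, 0]
Visit 14 → queue [6, 12, 13, 17, 9, 16, 0]
Visit 6; enqueue 3, 4, 7 → queue [12, 13, 17, 9, 16, 0, 3, 4, 7]
Visit 12 → queue [13, 17, 9, 16, 0, 3, 4, 7]
Visit 13 → queue [17, 9, 16, 0, 3, 4, 7]
Visit 17; enqueue 2 → queue [9, 16, 0, 3, 4, 7, 2]
Visit 9 → queue [16, 0, 3, 4, 7, 2]
Visit 16 → queue [0, 3, 4, 7, 2]
Visit 0 → queue [3, 4, 7, 2]
Visit 3 → queue [4, 7, 2]
Visit 4 → queue [7, 2]
Visit 7 → queue [2]
Visit 2 → queue []

1, 5, 8, 10, 15, 11, 14, 6, 12, 13, 17, 9, 16, 0, 3, 4, 7, 2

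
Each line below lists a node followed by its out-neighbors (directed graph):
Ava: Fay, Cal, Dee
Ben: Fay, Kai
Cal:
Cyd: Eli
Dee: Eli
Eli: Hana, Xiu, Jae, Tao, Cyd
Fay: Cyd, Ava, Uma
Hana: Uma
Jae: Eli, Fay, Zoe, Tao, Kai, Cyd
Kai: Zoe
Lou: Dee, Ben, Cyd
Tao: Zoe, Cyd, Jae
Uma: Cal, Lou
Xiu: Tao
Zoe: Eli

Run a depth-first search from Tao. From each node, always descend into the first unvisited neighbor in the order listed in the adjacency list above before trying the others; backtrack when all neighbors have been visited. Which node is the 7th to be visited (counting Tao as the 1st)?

Visit Tao
Tao → Zoe
Zoe → Eli
Eli → Hana
Hana → Uma
Uma → Cal
Uma → Lou
Lou → Dee
Lou → Ben
Ben → Fay
Fay → Cyd
Fay → Ava
Ben → Kai
Eli → Xiu
Eli → Jae

Visit order: Tao, Zoe, Eli, Hana, Uma, Cal, Lou, Dee, Ben, Fay, Cyd, Ava, Kai, Xiu, Jae

Lou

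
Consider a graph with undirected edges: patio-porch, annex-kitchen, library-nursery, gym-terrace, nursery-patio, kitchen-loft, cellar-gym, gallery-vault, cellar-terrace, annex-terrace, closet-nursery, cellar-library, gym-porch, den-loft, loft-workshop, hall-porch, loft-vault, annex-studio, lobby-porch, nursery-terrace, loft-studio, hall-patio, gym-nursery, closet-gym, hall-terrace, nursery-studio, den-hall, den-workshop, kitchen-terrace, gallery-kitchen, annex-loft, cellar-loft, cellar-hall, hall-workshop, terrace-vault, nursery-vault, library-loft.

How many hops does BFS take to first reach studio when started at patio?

Level 0: patio
Level 1: hall, nursery, porch
Level 2: cellar, closet, den, gym, library, lobby, studio, terrace, vault, workshop
Level 3: annex, gallery, kitchen, loft
studio first appears at level 2.

2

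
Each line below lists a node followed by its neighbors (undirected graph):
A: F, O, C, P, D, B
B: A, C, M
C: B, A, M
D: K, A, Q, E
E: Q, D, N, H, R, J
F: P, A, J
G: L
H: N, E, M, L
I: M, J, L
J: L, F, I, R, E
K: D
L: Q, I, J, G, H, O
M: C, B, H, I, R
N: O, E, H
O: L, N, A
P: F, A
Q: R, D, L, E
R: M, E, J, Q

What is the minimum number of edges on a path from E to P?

3

Level 0: E
Level 1: D, H, J, N, Q, R
Level 2: A, F, I, K, L, M, O
Level 3: B, C, G, P
P first appears at level 3.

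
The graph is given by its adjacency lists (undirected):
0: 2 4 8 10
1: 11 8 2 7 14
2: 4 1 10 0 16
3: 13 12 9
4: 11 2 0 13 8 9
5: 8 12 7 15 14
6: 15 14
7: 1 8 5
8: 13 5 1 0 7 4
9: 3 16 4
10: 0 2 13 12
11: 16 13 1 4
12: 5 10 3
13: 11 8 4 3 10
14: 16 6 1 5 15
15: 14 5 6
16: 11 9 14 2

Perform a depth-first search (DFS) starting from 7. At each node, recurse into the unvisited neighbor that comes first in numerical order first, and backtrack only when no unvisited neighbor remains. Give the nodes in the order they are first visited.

7, 1, 2, 0, 4, 8, 5, 12, 3, 9, 16, 11, 13, 10, 14, 6, 15

Visit 7
7 → 1
1 → 2
2 → 0
0 → 4
4 → 8
8 → 5
5 → 12
12 → 3
3 → 9
9 → 16
16 → 11
11 → 13
13 → 10
16 → 14
14 → 6
6 → 15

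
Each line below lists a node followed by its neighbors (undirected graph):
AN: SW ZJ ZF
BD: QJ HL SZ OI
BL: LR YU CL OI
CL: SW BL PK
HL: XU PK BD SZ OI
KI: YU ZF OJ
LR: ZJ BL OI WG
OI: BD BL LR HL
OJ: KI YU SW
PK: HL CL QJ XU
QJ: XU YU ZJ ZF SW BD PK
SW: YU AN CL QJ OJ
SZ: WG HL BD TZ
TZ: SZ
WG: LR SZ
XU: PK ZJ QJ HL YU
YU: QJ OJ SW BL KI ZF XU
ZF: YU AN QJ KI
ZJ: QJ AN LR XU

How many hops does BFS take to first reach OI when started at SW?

3

Level 0: SW
Level 1: AN, CL, OJ, QJ, YU
Level 2: BD, BL, KI, PK, XU, ZF, ZJ
Level 3: HL, LR, OI, SZ
Level 4: TZ, WG
OI first appears at level 3.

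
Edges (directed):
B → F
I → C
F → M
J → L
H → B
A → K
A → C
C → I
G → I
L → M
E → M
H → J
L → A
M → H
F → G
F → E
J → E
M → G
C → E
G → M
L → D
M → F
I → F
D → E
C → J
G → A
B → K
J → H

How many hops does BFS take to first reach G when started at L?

2

Level 0: L
Level 1: A, D, M
Level 2: C, E, F, G, H, K
Level 3: B, I, J
G first appears at level 2.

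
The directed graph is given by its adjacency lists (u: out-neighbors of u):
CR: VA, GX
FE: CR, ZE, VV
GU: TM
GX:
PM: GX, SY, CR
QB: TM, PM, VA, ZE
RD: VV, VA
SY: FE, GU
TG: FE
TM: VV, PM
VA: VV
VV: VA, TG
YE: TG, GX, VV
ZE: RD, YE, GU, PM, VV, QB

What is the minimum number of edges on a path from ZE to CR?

2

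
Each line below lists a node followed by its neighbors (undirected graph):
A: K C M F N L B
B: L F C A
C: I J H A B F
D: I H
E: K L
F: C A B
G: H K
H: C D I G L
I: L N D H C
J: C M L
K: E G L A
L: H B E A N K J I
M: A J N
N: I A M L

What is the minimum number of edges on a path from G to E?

Level 0: G
Level 1: H, K
Level 2: A, C, D, E, I, L
Level 3: B, F, J, M, N
E first appears at level 2.

2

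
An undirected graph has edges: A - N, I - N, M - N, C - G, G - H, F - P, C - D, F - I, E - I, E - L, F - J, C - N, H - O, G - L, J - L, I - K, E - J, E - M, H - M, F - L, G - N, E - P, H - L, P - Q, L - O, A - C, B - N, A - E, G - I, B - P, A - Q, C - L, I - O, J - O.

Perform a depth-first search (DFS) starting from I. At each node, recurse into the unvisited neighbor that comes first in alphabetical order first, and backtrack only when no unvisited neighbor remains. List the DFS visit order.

I, E, A, C, D, G, H, L, F, J, O, P, B, N, M, Q, K

Visit I
I → E
E → A
A → C
C → D
C → G
G → H
H → L
L → F
F → J
J → O
F → P
P → B
B → N
N → M
P → Q
I → K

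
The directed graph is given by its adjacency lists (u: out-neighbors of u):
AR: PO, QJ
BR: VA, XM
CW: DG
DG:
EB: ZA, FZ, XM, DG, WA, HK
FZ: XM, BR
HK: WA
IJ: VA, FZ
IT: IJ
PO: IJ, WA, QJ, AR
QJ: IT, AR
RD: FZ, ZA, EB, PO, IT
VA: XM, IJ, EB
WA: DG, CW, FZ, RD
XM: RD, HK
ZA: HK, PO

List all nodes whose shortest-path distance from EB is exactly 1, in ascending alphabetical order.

DG, FZ, HK, WA, XM, ZA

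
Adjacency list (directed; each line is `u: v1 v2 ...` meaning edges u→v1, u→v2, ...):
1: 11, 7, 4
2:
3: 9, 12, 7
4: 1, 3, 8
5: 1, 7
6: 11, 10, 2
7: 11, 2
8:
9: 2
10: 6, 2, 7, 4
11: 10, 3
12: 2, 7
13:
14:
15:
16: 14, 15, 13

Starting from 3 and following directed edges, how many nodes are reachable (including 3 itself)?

11

BFS from 3 visits: 3, 9, 12, 7, 2, 11, 10, 6, 4, 1, 8
Reachable nodes: 11 of 16 total.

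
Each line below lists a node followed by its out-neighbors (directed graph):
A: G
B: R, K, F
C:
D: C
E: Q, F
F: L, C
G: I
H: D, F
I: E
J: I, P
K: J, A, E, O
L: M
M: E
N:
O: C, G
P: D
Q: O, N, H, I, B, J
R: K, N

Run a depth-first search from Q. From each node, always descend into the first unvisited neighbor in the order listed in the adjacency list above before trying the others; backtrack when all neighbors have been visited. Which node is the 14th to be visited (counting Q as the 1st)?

R

Visit Q
Q → O
O → C
O → G
G → I
I → E
E → F
F → L
L → M
Q → N
Q → H
H → D
Q → B
B → R
R → K
K → J
J → P
K → A

Visit order: Q, O, C, G, I, E, F, L, M, N, H, D, B, R, K, J, P, A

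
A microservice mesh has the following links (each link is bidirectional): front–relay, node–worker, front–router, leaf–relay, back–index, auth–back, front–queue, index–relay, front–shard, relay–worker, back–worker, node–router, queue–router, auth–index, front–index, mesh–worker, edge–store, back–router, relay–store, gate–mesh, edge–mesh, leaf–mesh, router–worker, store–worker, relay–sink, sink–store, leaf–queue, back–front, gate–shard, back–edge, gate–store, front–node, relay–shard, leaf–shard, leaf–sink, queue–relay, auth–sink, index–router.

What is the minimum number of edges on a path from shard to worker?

Level 0: shard
Level 1: front, gate, leaf, relay
Level 2: back, index, mesh, node, queue, router, sink, store, worker
Level 3: auth, edge
worker first appears at level 2.

2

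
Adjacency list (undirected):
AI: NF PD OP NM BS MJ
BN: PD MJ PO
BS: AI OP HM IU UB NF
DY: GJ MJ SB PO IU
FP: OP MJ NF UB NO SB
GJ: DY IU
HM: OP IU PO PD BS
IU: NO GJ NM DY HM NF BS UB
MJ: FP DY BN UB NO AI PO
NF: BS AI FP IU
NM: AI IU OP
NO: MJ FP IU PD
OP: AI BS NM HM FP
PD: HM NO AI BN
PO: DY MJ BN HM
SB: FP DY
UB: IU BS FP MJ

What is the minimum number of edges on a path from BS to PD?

2

Level 0: BS
Level 1: AI, HM, IU, NF, OP, UB
Level 2: DY, FP, GJ, MJ, NM, NO, PD, PO
Level 3: BN, SB
PD first appears at level 2.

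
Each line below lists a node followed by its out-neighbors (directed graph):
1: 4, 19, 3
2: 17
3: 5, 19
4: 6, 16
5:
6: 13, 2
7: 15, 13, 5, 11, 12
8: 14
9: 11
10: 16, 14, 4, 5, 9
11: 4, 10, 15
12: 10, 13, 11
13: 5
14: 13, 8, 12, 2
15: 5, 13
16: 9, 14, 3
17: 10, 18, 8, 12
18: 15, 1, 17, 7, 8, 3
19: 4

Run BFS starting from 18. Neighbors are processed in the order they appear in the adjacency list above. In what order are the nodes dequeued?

Visit 18; enqueue 15, 1, 17, 7, 8, 3 → queue [15, 1, 17, 7, 8, 3]
Visit 15; enqueue 5, 13 → queue [1, 17, 7, 8, 3, 5, 13]
Visit 1; enqueue 4, 19 → queue [17, 7, 8, 3, 5, 13, 4, 19]
Visit 17; enqueue 10, 12 → queue [7, 8, 3, 5, 13, 4, 19, 10, 12]
Visit 7; enqueue 11 → queue [8, 3, 5, 13, 4, 19, 10, 12, 11]
Visit 8; enqueue 14 → queue [3, 5, 13, 4, 19, 10, 12, 11, 14]
Visit 3 → queue [5, 13, 4, 19, 10, 12, 11, 14]
Visit 5 → queue [13, 4, 19, 10, 12, 11, 14]
Visit 13 → queue [4, 19, 10, 12, 11, 14]
Visit 4; enqueue 6, 16 → queue [19, 10, 12, 11, 14, 6, 16]
Visit 19 → queue [10, 12, 11, 14, 6, 16]
Visit 10; enqueue 9 → queue [12, 11, 14, 6, 16, 9]
Visit 12 → queue [11, 14, 6, 16, 9]
Visit 11 → queue [14, 6, 16, 9]
Visit 14; enqueue 2 → queue [6, 16, 9, 2]
Visit 6 → queue [16, 9, 2]
Visit 16 → queue [9, 2]
Visit 9 → queue [2]
Visit 2 → queue []

18 15 1 17 7 8 3 5 13 4 19 10 12 11 14 6 16 9 2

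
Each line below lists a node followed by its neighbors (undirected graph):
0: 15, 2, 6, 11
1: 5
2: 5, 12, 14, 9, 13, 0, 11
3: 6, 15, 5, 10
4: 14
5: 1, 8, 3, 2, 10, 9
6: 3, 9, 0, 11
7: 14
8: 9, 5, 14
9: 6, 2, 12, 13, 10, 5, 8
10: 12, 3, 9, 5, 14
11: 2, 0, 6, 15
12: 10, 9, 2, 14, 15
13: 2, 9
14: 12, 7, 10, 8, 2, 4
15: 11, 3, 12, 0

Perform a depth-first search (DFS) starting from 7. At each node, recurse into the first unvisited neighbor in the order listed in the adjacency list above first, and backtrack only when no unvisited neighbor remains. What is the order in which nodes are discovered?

Visit 7
7 → 14
14 → 12
12 → 10
10 → 3
3 → 6
6 → 9
9 → 2
2 → 5
5 → 1
5 → 8
2 → 13
2 → 0
0 → 15
15 → 11
14 → 4

7, 14, 12, 10, 3, 6, 9, 2, 5, 1, 8, 13, 0, 15, 11, 4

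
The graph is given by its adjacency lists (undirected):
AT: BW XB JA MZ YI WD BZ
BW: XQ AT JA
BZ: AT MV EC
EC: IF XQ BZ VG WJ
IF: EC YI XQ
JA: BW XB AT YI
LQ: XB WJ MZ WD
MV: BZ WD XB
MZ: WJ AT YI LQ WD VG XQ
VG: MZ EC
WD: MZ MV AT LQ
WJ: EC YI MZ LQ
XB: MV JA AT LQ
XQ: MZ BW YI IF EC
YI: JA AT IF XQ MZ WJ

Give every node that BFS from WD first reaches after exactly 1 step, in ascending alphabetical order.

AT, LQ, MV, MZ

Level 0: WD
Level 1: AT, LQ, MV, MZ
Level 2: BW, BZ, JA, VG, WJ, XB, XQ, YI
Level 3: EC, IF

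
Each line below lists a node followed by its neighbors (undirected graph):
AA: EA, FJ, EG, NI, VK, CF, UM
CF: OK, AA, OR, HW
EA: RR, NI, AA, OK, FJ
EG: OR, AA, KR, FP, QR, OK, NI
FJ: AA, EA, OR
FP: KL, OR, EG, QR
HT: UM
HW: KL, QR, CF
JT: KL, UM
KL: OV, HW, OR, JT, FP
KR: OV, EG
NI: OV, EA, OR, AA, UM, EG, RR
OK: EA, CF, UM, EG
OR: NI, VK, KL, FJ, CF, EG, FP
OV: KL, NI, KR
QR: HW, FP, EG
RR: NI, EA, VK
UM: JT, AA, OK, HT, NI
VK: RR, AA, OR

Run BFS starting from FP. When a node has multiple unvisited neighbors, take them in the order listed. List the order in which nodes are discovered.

Visit FP; enqueue KL, OR, EG, QR → queue [KL, OR, EG, QR]
Visit KL; enqueue OV, HW, JT → queue [OR, EG, QR, OV, HW, JT]
Visit OR; enqueue NI, VK, FJ, CF → queue [EG, QR, OV, HW, JT, NI, VK, FJ, CF]
Visit EG; enqueue AA, KR, OK → queue [QR, OV, HW, JT, NI, VK, FJ, CF, AA, KR, OK]
Visit QR → queue [OV, HW, JT, NI, VK, FJ, CF, AA, KR, OK]
Visit OV → queue [HW, JT, NI, VK, FJ, CF, AA, KR, OK]
Visit HW → queue [JT, NI, VK, FJ, CF, AA, KR, OK]
Visit JT; enqueue UM → queue [NI, VK, FJ, CF, AA, KR, OK, UM]
Visit NI; enqueue EA, RR → queue [VK, FJ, CF, AA, KR, OK, UM, EA, RR]
Visit VK → queue [FJ, CF, AA, KR, OK, UM, EA, RR]
Visit FJ → queue [CF, AA, KR, OK, UM, EA, RR]
Visit CF → queue [AA, KR, OK, UM, EA, RR]
Visit AA → queue [KR, OK, UM, EA, RR]
Visit KR → queue [OK, UM, EA, RR]
Visit OK → queue [UM, EA, RR]
Visit UM; enqueue HT → queue [EA, RR, HT]
Visit EA → queue [RR, HT]
Visit RR → queue [HT]
Visit HT → queue []

FP KL OR EG QR OV HW JT NI VK FJ CF AA KR OK UM EA RR HT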